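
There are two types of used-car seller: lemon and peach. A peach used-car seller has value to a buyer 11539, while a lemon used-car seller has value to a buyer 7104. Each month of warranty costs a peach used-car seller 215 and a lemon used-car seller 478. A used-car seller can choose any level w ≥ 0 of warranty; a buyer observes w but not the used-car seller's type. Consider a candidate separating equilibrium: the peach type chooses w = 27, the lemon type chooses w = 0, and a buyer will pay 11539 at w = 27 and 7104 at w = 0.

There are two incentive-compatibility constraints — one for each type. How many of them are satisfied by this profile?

Peach type: signal → 11539 − 215 × 27 = 5734; deviate to 0 → 7104. IC fails (5734 < 7104).
Lemon type: stay at 0 → 7104; mimic → 11539 − 478 × 27 = -1367. IC holds (7104 ≥ -1367).
1 of 2 constraints hold, so this profile is not an equilibrium.

1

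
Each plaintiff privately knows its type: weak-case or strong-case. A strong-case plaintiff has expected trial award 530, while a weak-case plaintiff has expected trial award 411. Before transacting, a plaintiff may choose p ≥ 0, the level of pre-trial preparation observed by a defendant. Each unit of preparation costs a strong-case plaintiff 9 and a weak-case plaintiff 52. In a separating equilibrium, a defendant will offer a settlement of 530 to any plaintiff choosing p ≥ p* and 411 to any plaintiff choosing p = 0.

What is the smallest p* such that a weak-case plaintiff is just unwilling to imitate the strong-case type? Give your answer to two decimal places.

2.29

A weak-case plaintiff choosing p = 0 receives 411.
Imitating at p* instead would pay 530 at cost 52·p*, netting 530 − 52·p*.
Indifference: 411 = 530 − 52·p*, so p* = (530 − 411) / 52 ≈ 2.29.
This is the weak-case type's binding incentive-compatibility constraint; any p ≥ 2.29 sustains separation on that side.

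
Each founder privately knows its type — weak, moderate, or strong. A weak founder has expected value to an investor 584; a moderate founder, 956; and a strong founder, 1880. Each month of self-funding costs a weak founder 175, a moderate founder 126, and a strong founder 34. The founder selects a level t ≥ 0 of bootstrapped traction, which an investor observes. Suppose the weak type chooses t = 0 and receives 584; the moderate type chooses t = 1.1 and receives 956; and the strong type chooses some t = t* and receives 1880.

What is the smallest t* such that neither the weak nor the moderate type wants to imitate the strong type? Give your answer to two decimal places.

Weak type (on-path payoff 584) won't mimic when 584 ≥ 1880 − 175·t*, i.e. t* ≥ 7.41.
Moderate type (on-path payoff 956 − 126×1.1 = 817.4) won't mimic when 817.4 ≥ 1880 − 126·t*, i.e. t* ≥ 8.43.
Both must hold, so t* = max(7.41, 8.43) = 8.43. The moderate type's constraint binds.

8.43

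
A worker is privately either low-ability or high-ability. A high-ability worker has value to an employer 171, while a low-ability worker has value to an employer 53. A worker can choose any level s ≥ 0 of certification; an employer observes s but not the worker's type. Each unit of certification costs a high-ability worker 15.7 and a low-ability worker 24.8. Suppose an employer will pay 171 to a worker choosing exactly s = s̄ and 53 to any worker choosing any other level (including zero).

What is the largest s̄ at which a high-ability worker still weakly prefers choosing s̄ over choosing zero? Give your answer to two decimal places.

7.52

Choosing s̄ yields the high-ability type 171 − 15.7·s̄; choosing zero yields 53.
The high-ability type is indifferent at 171 − 15.7·s̄ = 53, i.e. s̄ = (171 − 53) / 15.7 ≈ 7.52.
For any s̄ above 7.52 the high-ability type would rather pool at zero, so separation collapses.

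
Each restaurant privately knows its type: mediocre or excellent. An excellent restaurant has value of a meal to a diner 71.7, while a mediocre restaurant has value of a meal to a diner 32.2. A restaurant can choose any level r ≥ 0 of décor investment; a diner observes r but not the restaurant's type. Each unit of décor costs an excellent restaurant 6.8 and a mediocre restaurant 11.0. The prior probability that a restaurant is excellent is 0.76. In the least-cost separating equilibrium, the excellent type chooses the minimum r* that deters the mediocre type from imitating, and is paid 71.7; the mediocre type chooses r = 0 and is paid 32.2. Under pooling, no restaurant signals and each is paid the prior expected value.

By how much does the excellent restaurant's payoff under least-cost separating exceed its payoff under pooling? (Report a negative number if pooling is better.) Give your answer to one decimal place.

Least-cost separating signal: r* solves 32.2 = 71.7 − 11.0·r*, so r* = (71.7 − 32.2)/11.0 ≈ 3.5909.
Excellent type's separating payoff: 71.7 − 6.8 × r* = 71.7 − 6.8 × (71.7 − 32.2)/11.0 = 71.7 − 268.6/11.0 ≈ 47.282.
Pooling payoff: 0.76 × 71.7 + 0.24 × 32.2 = 62.22.
Difference: 47.282 − 62.22 = -14.938, i.e. -14.9 to one decimal place.
The excellent type would prefer the pooling outcome.

-14.9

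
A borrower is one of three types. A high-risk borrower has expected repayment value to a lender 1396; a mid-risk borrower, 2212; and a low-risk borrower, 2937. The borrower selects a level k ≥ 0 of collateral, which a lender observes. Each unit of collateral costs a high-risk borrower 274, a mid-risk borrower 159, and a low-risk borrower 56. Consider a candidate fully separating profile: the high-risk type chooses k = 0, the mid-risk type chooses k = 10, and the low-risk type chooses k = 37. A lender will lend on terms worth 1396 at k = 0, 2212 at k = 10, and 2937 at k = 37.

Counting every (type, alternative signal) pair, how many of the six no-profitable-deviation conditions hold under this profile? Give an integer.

High-risk (own payoff 1396): to k=10 gives 2212 − 274×10 = -528 → no gain ✓; to k=37 gives 2937 − 274×37 = -7201 → no gain ✓.
Mid-risk (own payoff 2212 − 159×10 = 622): to k=0 gives 1396 → profitable ✗; to k=37 gives 2937 − 159×37 = -2946 → no gain ✓.
Low-risk (own payoff 2937 − 56×37 = 865): to k=0 gives 1396 → profitable ✗; to k=10 gives 2212 − 56×10 = 1652 → profitable ✗.
3 of the 6 constraints hold; not an equilibrium.

3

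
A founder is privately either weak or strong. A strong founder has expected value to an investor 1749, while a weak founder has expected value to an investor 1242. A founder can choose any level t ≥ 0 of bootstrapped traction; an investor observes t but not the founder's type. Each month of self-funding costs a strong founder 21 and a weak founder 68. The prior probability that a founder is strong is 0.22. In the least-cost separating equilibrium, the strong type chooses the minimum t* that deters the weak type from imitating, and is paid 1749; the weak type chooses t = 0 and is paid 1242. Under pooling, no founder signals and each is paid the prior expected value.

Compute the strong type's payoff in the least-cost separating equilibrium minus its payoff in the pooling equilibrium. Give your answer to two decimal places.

238.89

Least-cost separating signal: t* solves 1242 = 1749 − 68·t*, so t* = (1749 − 1242)/68 ≈ 7.4559.
Strong type's separating payoff: 1749 − 21 × t* = 1749 − 21 × (1749 − 1242)/68 = 1749 − 10647/68 ≈ 1592.4265.
Pooling payoff: 0.22 × 1749 + 0.78 × 1242 = 1353.54.
Difference: 1592.4265 − 1353.54 = 238.8865, i.e. 238.89 to two decimal places.
The strong type prefers to separate.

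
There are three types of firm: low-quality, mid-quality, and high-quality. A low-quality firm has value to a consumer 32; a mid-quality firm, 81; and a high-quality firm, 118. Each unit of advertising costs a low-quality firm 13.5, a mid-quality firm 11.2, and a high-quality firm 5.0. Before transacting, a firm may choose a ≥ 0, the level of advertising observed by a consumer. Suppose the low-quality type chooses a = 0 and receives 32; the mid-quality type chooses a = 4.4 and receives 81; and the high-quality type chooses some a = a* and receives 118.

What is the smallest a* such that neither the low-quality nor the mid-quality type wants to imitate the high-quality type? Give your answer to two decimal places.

7.70

Low-quality type (on-path payoff 32) won't mimic when 32 ≥ 118 − 13.5·a*, i.e. a* ≥ 6.37.
Mid-quality type (on-path payoff 81 − 11.2×4.4 = 31.72) won't mimic when 31.72 ≥ 118 − 11.2·a*, i.e. a* ≥ 7.70.
Both must hold, so a* = max(6.37, 7.70) = 7.70. The mid-quality type's constraint binds.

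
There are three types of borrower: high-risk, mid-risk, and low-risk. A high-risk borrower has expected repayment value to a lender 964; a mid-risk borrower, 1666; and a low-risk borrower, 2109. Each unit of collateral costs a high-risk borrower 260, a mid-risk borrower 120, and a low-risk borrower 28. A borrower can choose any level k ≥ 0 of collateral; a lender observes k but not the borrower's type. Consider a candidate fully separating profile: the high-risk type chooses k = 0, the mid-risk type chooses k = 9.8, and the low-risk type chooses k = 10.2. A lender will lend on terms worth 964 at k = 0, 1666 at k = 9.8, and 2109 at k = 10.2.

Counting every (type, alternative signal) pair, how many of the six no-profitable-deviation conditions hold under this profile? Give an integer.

High-risk (own payoff 964): to k=9.8 gives 1666 − 260×9.8 = -882 → no gain ✓; to k=10.2 gives 2109 − 260×10.2 = -543 → no gain ✓.
Mid-risk (own payoff 1666 − 120×9.8 = 490): to k=0 gives 964 → profitable ✗; to k=10.2 gives 2109 − 120×10.2 = 885 → profitable ✗.
Low-risk (own payoff 2109 − 28×10.2 = 1823.4): to k=0 gives 964 → no gain ✓; to k=9.8 gives 1666 − 28×9.8 = 1391.6 → no gain ✓.
4 of the 6 constraints hold; not an equilibrium.

4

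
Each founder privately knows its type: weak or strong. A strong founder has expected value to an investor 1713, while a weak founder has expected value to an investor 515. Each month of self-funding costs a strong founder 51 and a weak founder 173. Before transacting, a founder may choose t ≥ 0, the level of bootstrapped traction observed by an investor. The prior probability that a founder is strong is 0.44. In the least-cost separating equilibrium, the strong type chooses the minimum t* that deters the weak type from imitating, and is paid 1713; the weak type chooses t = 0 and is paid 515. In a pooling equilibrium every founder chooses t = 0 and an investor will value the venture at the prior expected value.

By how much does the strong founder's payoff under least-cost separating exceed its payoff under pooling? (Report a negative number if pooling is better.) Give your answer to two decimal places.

Least-cost separating signal: t* solves 515 = 1713 − 173·t*, so t* = (1713 − 515)/173 ≈ 6.9249.
Strong type's separating payoff: 1713 − 51 × t* = 1713 − 51 × (1713 − 515)/173 = 1713 − 61098/173 ≈ 1359.8324.
Pooling payoff: 0.44 × 1713 + 0.56 × 515 = 1042.12.
Difference: 1359.8324 − 1042.12 = 317.7124, i.e. 317.71 to two decimal places.
The strong type prefers to separate.

317.71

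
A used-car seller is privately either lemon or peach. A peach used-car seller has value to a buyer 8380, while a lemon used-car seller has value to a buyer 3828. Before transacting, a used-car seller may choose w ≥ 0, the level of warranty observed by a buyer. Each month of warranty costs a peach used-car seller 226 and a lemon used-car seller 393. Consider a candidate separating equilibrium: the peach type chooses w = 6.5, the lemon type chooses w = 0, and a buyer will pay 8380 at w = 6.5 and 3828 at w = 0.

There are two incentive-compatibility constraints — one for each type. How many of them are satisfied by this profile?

1

Peach type: signal → 8380 − 226 × 6.5 = 6911; deviate to 0 → 3828. IC holds (6911 ≥ 3828).
Lemon type: stay at 0 → 3828; mimic → 8380 − 393 × 6.5 = 5825.5. IC fails (3828 < 5825.5).
1 of 2 constraints hold, so this profile is not an equilibrium.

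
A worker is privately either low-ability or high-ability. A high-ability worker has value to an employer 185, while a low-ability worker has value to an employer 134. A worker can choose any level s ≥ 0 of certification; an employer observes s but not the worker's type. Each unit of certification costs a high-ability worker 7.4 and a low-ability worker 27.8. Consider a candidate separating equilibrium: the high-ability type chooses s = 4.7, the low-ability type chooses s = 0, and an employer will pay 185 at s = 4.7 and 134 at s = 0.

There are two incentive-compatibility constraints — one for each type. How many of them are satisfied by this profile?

Low-ability type: stay at 0 → 134; mimic → 185 − 27.8 × 4.7 = 54.34. IC holds (134 ≥ 54.34).
High-ability type: signal → 185 − 7.4 × 4.7 = 150.22; deviate to 0 → 134. IC holds (150.22 ≥ 134).
2 of 2 constraints hold, so this is a separating equilibrium.

2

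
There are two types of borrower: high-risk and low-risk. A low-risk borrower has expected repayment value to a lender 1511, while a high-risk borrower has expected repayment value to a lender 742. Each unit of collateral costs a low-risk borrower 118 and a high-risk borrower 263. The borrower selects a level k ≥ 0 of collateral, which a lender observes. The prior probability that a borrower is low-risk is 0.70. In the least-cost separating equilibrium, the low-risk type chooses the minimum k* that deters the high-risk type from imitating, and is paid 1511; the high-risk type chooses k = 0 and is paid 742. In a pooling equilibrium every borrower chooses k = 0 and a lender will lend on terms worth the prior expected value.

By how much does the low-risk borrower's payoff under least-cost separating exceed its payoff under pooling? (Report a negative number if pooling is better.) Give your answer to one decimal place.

Least-cost separating signal: k* solves 742 = 1511 − 263·k*, so k* = (1511 − 742)/263 ≈ 2.9240.
Low-risk type's separating payoff: 1511 − 118 × k* = 1511 − 118 × (1511 − 742)/263 = 1511 − 90742/263 ≈ 1165.973.
Pooling payoff: 0.70 × 1511 + 0.30 × 742 = 1280.3.
Difference: 1165.973 − 1280.3 = -114.327, i.e. -114.3 to one decimal place.
The low-risk type would prefer the pooling outcome.

-114.3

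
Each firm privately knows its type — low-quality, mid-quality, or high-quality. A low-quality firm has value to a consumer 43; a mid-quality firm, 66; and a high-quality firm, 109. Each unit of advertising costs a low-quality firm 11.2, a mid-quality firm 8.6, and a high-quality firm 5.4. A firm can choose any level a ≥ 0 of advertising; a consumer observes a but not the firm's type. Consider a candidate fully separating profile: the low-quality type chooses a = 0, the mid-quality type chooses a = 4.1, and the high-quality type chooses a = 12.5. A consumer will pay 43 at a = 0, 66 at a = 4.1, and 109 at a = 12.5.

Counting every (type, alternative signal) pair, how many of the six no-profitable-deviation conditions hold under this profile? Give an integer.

3

Mid-quality (own payoff 66 − 8.6×4.1 = 30.74): to a=0 gives 43 → profitable ✗; to a=12.5 gives 109 − 8.6×12.5 = 1.5 → no gain ✓.
High-quality (own payoff 109 − 5.4×12.5 = 41.5): to a=0 gives 43 → profitable ✗; to a=4.1 gives 66 − 5.4×4.1 = 43.86 → profitable ✗.
Low-quality (own payoff 43): to a=4.1 gives 66 − 11.2×4.1 = 20.08 → no gain ✓; to a=12.5 gives 109 − 11.2×12.5 = -31 → no gain ✓.
3 of the 6 constraints hold; not an equilibrium.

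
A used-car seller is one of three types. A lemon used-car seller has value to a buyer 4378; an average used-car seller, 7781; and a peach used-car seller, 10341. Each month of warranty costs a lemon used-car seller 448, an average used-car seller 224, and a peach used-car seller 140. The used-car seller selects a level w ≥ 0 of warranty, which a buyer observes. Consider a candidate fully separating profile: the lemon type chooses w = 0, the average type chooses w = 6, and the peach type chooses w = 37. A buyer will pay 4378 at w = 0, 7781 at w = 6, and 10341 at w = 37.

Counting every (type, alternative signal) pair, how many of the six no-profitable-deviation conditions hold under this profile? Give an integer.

Peach (own payoff 10341 − 140×37 = 5161): to w=0 gives 4378 → no gain ✓; to w=6 gives 7781 − 140×6 = 6941 → profitable ✗.
Lemon (own payoff 4378): to w=6 gives 7781 − 448×6 = 5093 → profitable ✗; to w=37 gives 10341 − 448×37 = -6235 → no gain ✓.
Average (own payoff 7781 − 224×6 = 6437): to w=0 gives 4378 → no gain ✓; to w=37 gives 10341 − 224×37 = 2053 → no gain ✓.
4 of the 6 constraints hold; not an equilibrium.

4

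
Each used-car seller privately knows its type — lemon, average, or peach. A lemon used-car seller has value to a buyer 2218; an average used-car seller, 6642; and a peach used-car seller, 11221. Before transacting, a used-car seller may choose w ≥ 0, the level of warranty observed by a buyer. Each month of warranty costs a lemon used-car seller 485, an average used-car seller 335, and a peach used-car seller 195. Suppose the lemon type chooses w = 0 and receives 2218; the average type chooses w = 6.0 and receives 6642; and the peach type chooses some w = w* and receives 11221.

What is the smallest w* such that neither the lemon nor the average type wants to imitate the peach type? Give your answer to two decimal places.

19.67

Average type (on-path payoff 6642 − 335×6.0 = 4632) won't mimic when 4632 ≥ 11221 − 335·w*, i.e. w* ≥ 19.67.
Lemon type (on-path payoff 2218) won't mimic when 2218 ≥ 11221 − 485·w*, i.e. w* ≥ 18.56.
Both must hold, so w* = max(18.56, 19.67) = 19.67. The average type's constraint binds.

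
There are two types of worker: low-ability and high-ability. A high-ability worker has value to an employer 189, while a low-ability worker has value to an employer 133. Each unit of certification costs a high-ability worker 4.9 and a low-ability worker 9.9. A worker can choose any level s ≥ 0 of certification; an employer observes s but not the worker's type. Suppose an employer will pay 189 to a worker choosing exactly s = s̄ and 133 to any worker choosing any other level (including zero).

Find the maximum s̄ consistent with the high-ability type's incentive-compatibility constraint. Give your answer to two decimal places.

11.43

Choosing s̄ yields the high-ability type 189 − 4.9·s̄; choosing zero yields 133.
The high-ability type is indifferent at 189 − 4.9·s̄ = 133, i.e. s̄ = (189 − 133) / 4.9 ≈ 11.43.
For any s̄ above 11.43 the high-ability type would rather pool at zero, so separation collapses.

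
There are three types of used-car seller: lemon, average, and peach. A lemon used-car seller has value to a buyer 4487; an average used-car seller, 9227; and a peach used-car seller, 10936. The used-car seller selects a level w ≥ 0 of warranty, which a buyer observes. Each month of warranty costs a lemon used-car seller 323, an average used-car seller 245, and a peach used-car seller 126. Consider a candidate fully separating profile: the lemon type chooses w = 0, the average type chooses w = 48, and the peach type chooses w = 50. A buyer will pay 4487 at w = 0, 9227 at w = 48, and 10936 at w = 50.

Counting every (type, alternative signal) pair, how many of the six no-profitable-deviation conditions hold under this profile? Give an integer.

4

Average (own payoff 9227 − 245×48 = -2533): to w=0 gives 4487 → profitable ✗; to w=50 gives 10936 − 245×50 = -1314 → profitable ✗.
Peach (own payoff 10936 − 126×50 = 4636): to w=0 gives 4487 → no gain ✓; to w=48 gives 9227 − 126×48 = 3179 → no gain ✓.
Lemon (own payoff 4487): to w=48 gives 9227 − 323×48 = -6277 → no gain ✓; to w=50 gives 10936 − 323×50 = -5214 → no gain ✓.
4 of the 6 constraints hold; not an equilibrium.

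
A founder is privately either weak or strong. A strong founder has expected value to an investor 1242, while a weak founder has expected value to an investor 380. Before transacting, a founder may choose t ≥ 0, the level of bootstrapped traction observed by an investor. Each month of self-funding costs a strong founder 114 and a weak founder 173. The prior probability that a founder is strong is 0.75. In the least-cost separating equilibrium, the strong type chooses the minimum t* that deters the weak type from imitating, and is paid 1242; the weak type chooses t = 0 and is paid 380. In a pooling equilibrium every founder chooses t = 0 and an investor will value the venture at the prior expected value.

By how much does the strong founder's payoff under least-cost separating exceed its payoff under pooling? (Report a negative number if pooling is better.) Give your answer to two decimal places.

-352.52

Least-cost separating signal: t* solves 380 = 1242 − 173·t*, so t* = (1242 − 380)/173 ≈ 4.9827.
Strong type's separating payoff: 1242 − 114 × t* = 1242 − 114 × (1242 − 380)/173 = 1242 − 98268/173 ≈ 673.9769.
Pooling payoff: 0.75 × 1242 + 0.25 × 380 = 1026.5.
Difference: 673.9769 − 1026.5 = -352.5231, i.e. -352.52 to two decimal places.
The strong type would prefer the pooling outcome.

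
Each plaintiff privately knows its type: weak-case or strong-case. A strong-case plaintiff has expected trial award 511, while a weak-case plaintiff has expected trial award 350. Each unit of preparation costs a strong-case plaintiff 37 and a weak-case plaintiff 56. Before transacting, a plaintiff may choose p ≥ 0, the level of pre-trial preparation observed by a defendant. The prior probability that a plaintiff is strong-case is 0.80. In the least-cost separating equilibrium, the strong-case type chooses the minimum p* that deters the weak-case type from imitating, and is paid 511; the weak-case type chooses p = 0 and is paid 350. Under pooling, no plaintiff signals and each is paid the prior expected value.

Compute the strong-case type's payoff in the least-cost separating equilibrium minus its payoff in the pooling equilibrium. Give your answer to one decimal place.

-74.2

Least-cost separating signal: p* solves 350 = 511 − 56·p*, so p* = (511 − 350)/56 = 2.875.
Strong-case type's separating payoff: 511 − 37 × p* = 511 − 37 × (511 − 350)/56 = 511 − 5957/56 = 404.625.
Pooling payoff: 0.80 × 511 + 0.20 × 350 = 478.8.
Difference: 404.625 − 478.8 = -74.175, i.e. -74.2 to one decimal place.
The strong-case type would prefer the pooling outcome.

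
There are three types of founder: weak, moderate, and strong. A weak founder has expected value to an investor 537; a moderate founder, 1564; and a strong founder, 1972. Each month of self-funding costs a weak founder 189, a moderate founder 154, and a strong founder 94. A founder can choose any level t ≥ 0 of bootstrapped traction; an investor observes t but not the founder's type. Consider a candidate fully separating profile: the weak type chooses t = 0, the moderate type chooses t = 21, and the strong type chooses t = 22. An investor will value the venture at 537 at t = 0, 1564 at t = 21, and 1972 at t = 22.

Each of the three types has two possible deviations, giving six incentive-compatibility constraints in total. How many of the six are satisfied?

3

Strong (own payoff 1972 − 94×22 = -96): to t=0 gives 537 → profitable ✗; to t=21 gives 1564 − 94×21 = -410 → no gain ✓.
Moderate (own payoff 1564 − 154×21 = -1670): to t=0 gives 537 → profitable ✗; to t=22 gives 1972 − 154×22 = -1416 → profitable ✗.
Weak (own payoff 537): to t=21 gives 1564 − 189×21 = -2405 → no gain ✓; to t=22 gives 1972 − 189×22 = -2186 → no gain ✓.
3 of the 6 constraints hold; not an equilibrium.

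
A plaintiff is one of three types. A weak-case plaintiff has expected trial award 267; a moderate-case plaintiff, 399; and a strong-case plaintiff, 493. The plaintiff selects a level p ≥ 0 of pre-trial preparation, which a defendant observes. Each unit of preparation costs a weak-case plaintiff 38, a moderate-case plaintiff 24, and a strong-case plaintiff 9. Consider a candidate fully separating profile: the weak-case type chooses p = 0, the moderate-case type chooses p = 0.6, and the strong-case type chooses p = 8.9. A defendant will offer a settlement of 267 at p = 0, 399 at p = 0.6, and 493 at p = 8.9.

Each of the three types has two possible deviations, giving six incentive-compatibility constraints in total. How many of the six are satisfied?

5

Strong-case (own payoff 493 − 9×8.9 = 412.9): to p=0 gives 267 → no gain ✓; to p=0.6 gives 399 − 9×0.6 = 393.6 → no gain ✓.
Moderate-case (own payoff 399 − 24×0.6 = 384.6): to p=0 gives 267 → no gain ✓; to p=8.9 gives 493 − 24×8.9 = 279.4 → no gain ✓.
Weak-case (own payoff 267): to p=0.6 gives 399 − 38×0.6 = 376.2 → profitable ✗; to p=8.9 gives 493 − 38×8.9 = 154.8 → no gain ✓.
5 of the 6 constraints hold; not an equilibrium.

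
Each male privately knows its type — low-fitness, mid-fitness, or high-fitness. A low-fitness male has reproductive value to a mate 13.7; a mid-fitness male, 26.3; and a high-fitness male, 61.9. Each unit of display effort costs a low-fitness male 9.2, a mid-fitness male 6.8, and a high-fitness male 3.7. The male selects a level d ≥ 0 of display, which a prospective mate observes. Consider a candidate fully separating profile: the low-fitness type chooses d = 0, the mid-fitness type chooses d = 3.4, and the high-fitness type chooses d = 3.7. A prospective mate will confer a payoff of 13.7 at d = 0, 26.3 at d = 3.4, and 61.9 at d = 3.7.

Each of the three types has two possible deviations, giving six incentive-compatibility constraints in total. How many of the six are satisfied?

Low-fitness (own payoff 13.7): to d=3.4 gives 26.3 − 9.2×3.4 = -4.98 → no gain ✓; to d=3.7 gives 61.9 − 9.2×3.7 = 27.86 → profitable ✗.
High-fitness (own payoff 61.9 − 3.7×3.7 = 48.21): to d=0 gives 13.7 → no gain ✓; to d=3.4 gives 26.3 − 3.7×3.4 = 13.72 → no gain ✓.
Mid-fitness (own payoff 26.3 − 6.8×3.4 = 3.18): to d=0 gives 13.7 → profitable ✗; to d=3.7 gives 61.9 − 6.8×3.7 = 36.74 → profitable ✗.
3 of the 6 constraints hold; not an equilibrium.

3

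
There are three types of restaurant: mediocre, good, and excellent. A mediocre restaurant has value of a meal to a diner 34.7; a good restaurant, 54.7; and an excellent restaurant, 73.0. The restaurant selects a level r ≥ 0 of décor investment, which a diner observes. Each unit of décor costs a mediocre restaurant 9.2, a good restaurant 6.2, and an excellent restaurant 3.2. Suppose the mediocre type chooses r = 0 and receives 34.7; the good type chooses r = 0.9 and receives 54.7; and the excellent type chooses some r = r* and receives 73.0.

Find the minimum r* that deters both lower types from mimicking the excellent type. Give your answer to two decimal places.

Good type (on-path payoff 54.7 − 6.2×0.9 = 49.12) won't mimic when 49.12 ≥ 73.0 − 6.2·r*, i.e. r* ≥ 3.85.
Mediocre type (on-path payoff 34.7) won't mimic when 34.7 ≥ 73.0 − 9.2·r*, i.e. r* ≥ 4.16.
Both must hold, so r* = max(4.16, 3.85) = 4.16. The mediocre type's constraint binds.

4.16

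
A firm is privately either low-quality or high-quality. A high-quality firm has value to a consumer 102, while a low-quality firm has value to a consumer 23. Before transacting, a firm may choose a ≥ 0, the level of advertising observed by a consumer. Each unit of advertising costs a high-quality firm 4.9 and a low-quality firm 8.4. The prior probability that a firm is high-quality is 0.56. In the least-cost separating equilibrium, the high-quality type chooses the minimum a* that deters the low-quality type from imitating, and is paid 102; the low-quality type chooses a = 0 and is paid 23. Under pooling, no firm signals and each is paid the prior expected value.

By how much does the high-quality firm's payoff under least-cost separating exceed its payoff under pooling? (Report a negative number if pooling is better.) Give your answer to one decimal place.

-11.3

Least-cost separating signal: a* solves 23 = 102 − 8.4·a*, so a* = (102 − 23)/8.4 ≈ 9.4048.
High-quality type's separating payoff: 102 − 4.9 × a* = 102 − 4.9 × (102 − 23)/8.4 = 102 − 387.1/8.4 ≈ 55.917.
Pooling payoff: 0.56 × 102 + 0.44 × 23 = 67.24.
Difference: 55.917 − 67.24 = -11.323, i.e. -11.3 to one decimal place.
The high-quality type would prefer the pooling outcome.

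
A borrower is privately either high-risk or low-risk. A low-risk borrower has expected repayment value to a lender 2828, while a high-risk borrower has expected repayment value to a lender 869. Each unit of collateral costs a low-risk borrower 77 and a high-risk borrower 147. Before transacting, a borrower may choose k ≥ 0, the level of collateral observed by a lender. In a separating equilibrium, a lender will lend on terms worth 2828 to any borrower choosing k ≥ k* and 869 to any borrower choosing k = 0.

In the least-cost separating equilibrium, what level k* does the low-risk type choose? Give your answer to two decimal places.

13.33

A high-risk borrower choosing k = 0 receives 869.
Imitating at k* instead would pay 2828 at cost 147·k*, netting 2828 − 147·k*.
Indifference: 869 = 2828 − 147·k*, so k* = (2828 − 869) / 147 ≈ 13.33.
At k* the high-risk type's incentive constraint just binds; the low-risk type strictly prefers k* since its per-unit cost is lower.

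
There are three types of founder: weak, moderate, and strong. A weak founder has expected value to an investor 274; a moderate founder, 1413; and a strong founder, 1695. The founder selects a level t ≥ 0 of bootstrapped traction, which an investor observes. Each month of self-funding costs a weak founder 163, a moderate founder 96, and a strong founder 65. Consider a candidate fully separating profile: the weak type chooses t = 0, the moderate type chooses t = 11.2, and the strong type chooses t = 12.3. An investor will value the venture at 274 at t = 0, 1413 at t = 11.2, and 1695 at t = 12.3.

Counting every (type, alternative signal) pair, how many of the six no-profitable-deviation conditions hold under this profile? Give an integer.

Moderate (own payoff 1413 − 96×11.2 = 337.8): to t=0 gives 274 → no gain ✓; to t=12.3 gives 1695 − 96×12.3 = 514.2 → profitable ✗.
Strong (own payoff 1695 − 65×12.3 = 895.5): to t=0 gives 274 → no gain ✓; to t=11.2 gives 1413 − 65×11.2 = 685 → no gain ✓.
Weak (own payoff 274): to t=11.2 gives 1413 − 163×11.2 = -412.6 → no gain ✓; to t=12.3 gives 1695 − 163×12.3 = -309.9 → no gain ✓.
5 of the 6 constraints hold; not an equilibrium.

5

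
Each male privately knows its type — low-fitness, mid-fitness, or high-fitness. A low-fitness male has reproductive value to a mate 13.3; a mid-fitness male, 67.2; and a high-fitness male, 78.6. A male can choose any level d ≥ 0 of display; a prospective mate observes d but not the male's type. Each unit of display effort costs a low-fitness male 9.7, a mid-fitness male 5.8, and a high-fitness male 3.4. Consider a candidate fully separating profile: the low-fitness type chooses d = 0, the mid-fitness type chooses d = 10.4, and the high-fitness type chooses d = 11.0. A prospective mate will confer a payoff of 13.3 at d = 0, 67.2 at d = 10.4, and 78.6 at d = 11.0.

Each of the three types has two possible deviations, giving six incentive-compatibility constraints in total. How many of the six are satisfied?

High-fitness (own payoff 78.6 − 3.4×11.0 = 41.2): to d=0 gives 13.3 → no gain ✓; to d=10.4 gives 67.2 − 3.4×10.4 = 31.84 → no gain ✓.
Low-fitness (own payoff 13.3): to d=10.4 gives 67.2 − 9.7×10.4 = -33.68 → no gain ✓; to d=11.0 gives 78.6 − 9.7×11.0 = -28.1 → no gain ✓.
Mid-fitness (own payoff 67.2 − 5.8×10.4 = 6.88): to d=0 gives 13.3 → profitable ✗; to d=11.0 gives 78.6 − 5.8×11.0 = 14.8 → profitable ✗.
4 of the 6 constraints hold; not an equilibrium.

4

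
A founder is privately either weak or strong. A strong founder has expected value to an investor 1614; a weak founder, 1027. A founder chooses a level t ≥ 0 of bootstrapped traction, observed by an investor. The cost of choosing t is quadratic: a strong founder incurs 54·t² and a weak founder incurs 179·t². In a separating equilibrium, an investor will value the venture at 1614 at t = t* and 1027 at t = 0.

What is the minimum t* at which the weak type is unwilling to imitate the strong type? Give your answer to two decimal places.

The weak type at t = 0 receives 1027; imitating at t* yields 1614 − 179·t*².
Indifference: 1027 = 1614 − 179·t*², so t*² = (1614 − 1027) / 179 ≈ 3.2793.
t* = √3.2793 ≈ 1.81.

1.81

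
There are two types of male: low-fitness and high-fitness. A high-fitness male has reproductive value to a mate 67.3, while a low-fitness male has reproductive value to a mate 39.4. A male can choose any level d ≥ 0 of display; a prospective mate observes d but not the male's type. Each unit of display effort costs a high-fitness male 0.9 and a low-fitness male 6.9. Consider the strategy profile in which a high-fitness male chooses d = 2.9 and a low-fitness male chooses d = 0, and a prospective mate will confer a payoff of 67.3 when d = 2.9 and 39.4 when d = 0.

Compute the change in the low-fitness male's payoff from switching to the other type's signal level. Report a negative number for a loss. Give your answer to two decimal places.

7.89

Playing d = 0 the low-fitness male receives 39.4.
Deviating to d = 2.9 brings payment 67.3 at cost 6.9 × 2.9 = 20.01, netting 47.29.
Gain from deviating: 47.29 − 39.4 = 7.89.
The gain is positive, so the low-fitness type's incentive-compatibility constraint is violated — this profile is not a separating equilibrium.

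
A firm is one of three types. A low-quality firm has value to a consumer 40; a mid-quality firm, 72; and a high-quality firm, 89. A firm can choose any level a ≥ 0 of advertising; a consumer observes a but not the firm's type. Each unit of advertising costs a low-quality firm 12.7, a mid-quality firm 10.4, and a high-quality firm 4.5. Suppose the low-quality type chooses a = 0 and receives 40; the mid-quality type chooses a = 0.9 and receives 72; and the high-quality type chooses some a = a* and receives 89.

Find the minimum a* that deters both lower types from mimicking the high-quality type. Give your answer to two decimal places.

Low-quality type (on-path payoff 40) won't mimic when 40 ≥ 89 − 12.7·a*, i.e. a* ≥ 3.86.
Mid-quality type (on-path payoff 72 − 10.4×0.9 = 62.64) won't mimic when 62.64 ≥ 89 − 10.4·a*, i.e. a* ≥ 2.53.
Both must hold, so a* = max(3.86, 2.53) = 3.86. The low-quality type's constraint binds.

3.86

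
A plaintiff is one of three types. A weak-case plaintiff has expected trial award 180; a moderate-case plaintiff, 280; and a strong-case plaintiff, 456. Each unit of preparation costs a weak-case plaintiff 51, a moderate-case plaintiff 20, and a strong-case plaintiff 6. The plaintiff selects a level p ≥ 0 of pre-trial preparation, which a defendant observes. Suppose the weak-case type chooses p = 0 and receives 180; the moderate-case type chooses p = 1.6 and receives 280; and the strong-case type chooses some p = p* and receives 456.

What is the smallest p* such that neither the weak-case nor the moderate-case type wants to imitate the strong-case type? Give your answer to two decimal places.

Weak-case type (on-path payoff 180) won't mimic when 180 ≥ 456 − 51·p*, i.e. p* ≥ 5.41.
Moderate-case type (on-path payoff 280 − 20×1.6 = 248) won't mimic when 248 ≥ 456 − 20·p*, i.e. p* ≥ 10.40.
Both must hold, so p* = max(5.41, 10.40) = 10.40. The moderate-case type's constraint binds.

10.40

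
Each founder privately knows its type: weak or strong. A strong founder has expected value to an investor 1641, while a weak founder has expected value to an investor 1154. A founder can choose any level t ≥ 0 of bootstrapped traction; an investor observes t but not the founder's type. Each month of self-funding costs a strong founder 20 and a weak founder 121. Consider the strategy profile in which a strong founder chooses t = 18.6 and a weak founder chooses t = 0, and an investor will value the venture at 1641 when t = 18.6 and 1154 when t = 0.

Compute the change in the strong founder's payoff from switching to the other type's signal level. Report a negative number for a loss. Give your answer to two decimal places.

-115.00

Playing t = 18.6 the strong founder receives 1641 − 20 × 18.6 = 1269.
Deviating to t = 0 yields 1154 instead.
Gain from deviating: 1154 − 1269 = -115.00.
The gain is negative, so the strong type's incentive-compatibility constraint is satisfied.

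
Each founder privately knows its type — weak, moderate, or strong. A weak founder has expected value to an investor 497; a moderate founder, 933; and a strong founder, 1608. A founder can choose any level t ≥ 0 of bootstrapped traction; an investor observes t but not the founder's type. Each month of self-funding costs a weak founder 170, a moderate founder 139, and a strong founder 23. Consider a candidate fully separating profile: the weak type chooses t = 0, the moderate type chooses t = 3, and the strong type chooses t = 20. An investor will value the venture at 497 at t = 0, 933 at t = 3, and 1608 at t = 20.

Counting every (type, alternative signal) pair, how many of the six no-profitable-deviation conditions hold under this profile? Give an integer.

Moderate (own payoff 933 − 139×3 = 516): to t=0 gives 497 → no gain ✓; to t=20 gives 1608 − 139×20 = -1172 → no gain ✓.
Weak (own payoff 497): to t=3 gives 933 − 170×3 = 423 → no gain ✓; to t=20 gives 1608 − 170×20 = -1792 → no gain ✓.
Strong (own payoff 1608 − 23×20 = 1148): to t=0 gives 497 → no gain ✓; to t=3 gives 933 − 23×3 = 864 → no gain ✓.
6 of the 6 constraints hold; this profile is a separating equilibrium.

6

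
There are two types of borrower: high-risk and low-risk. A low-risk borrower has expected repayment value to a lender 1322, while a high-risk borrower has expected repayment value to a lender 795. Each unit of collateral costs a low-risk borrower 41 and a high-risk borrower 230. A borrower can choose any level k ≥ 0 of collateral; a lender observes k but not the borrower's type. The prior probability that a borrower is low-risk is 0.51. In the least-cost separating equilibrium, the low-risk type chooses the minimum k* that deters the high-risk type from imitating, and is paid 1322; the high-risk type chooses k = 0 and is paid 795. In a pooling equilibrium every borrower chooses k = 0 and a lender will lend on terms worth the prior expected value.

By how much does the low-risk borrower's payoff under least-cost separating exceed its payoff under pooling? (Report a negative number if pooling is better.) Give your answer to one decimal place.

164.3

Least-cost separating signal: k* solves 795 = 1322 − 230·k*, so k* = (1322 − 795)/230 ≈ 2.2913.
Low-risk type's separating payoff: 1322 − 41 × k* = 1322 − 41 × (1322 − 795)/230 = 1322 − 21607/230 ≈ 1228.057.
Pooling payoff: 0.51 × 1322 + 0.49 × 795 = 1063.77.
Difference: 1228.057 − 1063.77 = 164.287, i.e. 164.3 to one decimal place.
The low-risk type prefers to separate.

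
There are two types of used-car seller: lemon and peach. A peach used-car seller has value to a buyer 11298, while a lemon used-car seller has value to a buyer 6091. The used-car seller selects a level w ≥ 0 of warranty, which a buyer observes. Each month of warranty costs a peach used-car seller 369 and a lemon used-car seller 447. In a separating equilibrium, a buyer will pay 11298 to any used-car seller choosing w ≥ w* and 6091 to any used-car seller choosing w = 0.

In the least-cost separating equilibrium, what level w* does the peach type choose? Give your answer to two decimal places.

A lemon used-car seller choosing w = 0 receives 6091.
Imitating at w* instead would pay 11298 at cost 447·w*, netting 11298 − 447·w*.
Indifference: 6091 = 11298 − 447·w*, so w* = (11298 − 6091) / 447 ≈ 11.65.
This is the lemon type's binding incentive-compatibility constraint; any w ≥ 11.65 sustains separation on that side.

11.65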